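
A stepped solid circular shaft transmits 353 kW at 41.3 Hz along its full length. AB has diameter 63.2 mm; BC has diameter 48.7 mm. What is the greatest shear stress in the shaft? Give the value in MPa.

ω = 2π·41.3 = 259.5 rad/s, so T = P/ω = 353×10³ / 259.5 = 1360 N·m.
Under the same torque, τ_max = 16T/(πd³) is largest where d is smallest — segment BC (d = 48.7 mm).
τ_max = 16·1360/(π·(0.0487)³) = 5.998×10^7 Pa.

60.0 MPa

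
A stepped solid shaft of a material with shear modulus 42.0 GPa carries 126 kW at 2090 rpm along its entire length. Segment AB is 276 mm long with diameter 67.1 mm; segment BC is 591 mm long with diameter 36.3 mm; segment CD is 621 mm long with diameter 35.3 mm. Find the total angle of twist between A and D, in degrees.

ω = 2π·2090/60 = 218.9 rad/s, so T = P/ω = 126×10³ / 218.9 = 575.7 N·m.
J_AB = π(0.0671)⁴/32 = 1.99×10^-6 m⁴; J_BC = π(0.0363)⁴/32 = 1.70×10^-7 m⁴; J_CD = π(0.0353)⁴/32 = 1.52×10^-7 m⁴.
θ = (T/G)·Σ L_i/J_i = (575.7/42.0×10⁹)·(0.276/1.99×10^-6 + 0.591/1.70×10^-7 + 0.621/1.52×10^-7) = 0.1053 rad.

6.03°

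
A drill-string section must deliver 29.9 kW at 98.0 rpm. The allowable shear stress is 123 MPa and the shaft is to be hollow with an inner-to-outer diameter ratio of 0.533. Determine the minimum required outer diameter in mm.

ω = 2π·98.0/60 = 10.26 rad/s, so T = P/ω = 29.9×10³ / 10.26 = 2914 N·m.
For a hollow shaft with d_i/d_o = 0.533: τ_max = 16T/(π d_o³ (1−k⁴)), so d_o = [16T/(π τ_allow (1−k⁴))]^(1/3) = [16·2914/(π·1.23×10^8·0.9193)]^(1/3) = 0.05082 m.

50.8 mm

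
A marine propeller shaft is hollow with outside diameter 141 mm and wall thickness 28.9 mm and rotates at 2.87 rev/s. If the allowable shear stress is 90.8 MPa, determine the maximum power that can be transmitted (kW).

792 kW

J = π(d_o⁴ − d_i⁴)/32 = π(0.141⁴ − 0.0832⁴)/32 = 3.410×10^-5 m⁴.
T_max = τ_allow·J/r = 9.08×10^7 × 3.410×10^-5 / 0.0705 = 43920 N·m.
ω = 2π·2.87 = 18.03 rad/s, so P_max = T_max·ω = 7.920×10^5 W.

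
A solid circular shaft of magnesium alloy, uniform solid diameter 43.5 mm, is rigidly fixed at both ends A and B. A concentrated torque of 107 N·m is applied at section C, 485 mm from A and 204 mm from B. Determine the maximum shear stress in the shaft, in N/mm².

4.66 N/mm²

With uniform GJ and both ends fixed, compatibility θ_AC = θ_CB gives T_A·a = T_B·b, together with T_A + T_B = T₀.
T_A = T₀·b/(a+b) = 107.0·204/689.0 = 31.68 N·m; T_B = 75.32 N·m.
τ in each portion: τ_AC = 1.96×10^6 Pa, τ_CB = 4.66×10^6 Pa; maximum is in CB.
τ_max = T_CB·r/J = 75.32·0.0217/3.52×10^-7 = 4.660×10^6 Pa.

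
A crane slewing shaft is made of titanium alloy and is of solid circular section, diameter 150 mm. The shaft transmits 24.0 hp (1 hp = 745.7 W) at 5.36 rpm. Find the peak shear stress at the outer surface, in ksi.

6.98 ksi

ω = 2π·5.36/60 = 0.5613 rad/s, so T = P/ω = 24.0×745.7 / 0.5613 = 31880 N·m.
J = πd⁴/32 = π(0.150)⁴/32 = 4.970×10^-5 m⁴.
τ_max = T·r/J = 31880 × 0.0750 / 4.970×10^-5 = 4.811×10^7 Pa.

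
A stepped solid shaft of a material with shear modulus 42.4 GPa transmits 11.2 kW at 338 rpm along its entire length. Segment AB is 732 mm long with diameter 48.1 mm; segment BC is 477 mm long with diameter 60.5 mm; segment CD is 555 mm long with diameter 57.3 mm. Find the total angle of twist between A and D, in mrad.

17.0 mrad

ω = 2π·338/60 = 35.40 rad/s, so T = P/ω = 11.2×10³ / 35.40 = 316.4 N·m.
J_AB = π(0.0481)⁴/32 = 5.26×10^-7 m⁴; J_BC = π(0.0605)⁴/32 = 1.32×10^-6 m⁴; J_CD = π(0.0573)⁴/32 = 1.06×10^-6 m⁴.
θ = (T/G)·Σ L_i/J_i = (316.4/42.4×10⁹)·(0.732/5.26×10^-7 + 0.477/1.32×10^-6 + 0.555/1.06×10^-6) = 0.01702 rad.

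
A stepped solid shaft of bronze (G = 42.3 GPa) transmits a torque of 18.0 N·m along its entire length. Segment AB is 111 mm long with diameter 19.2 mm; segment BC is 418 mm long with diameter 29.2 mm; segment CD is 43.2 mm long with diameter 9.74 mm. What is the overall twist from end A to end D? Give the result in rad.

J_AB = π(0.0192)⁴/32 = 1.33×10^-8 m⁴; J_BC = π(0.0292)⁴/32 = 7.14×10^-8 m⁴; J_CD = π(0.00974)⁴/32 = 8.84×10^-10 m⁴.
θ = (T/G)·Σ L_i/J_i = (18.00/42.3×10⁹)·(0.111/1.33×10^-8 + 0.418/7.14×10^-8 + 0.0432/8.84×10^-10) = 0.02684 rad.

0.0268 rad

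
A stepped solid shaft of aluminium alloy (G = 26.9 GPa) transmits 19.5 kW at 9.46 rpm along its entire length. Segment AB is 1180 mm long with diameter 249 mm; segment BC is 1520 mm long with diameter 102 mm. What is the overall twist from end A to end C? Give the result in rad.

ω = 2π·9.46/60 = 0.9906 rad/s, so T = P/ω = 19.5×10³ / 0.9906 = 19680 N·m.
J_AB = π(0.249)⁴/32 = 3.77×10^-4 m⁴; J_BC = π(0.102)⁴/32 = 1.06×10^-5 m⁴.
θ = (T/G)·Σ L_i/J_i = (19680/26.9×10⁹)·(1.18/3.77×10^-4 + 1.52/1.06×10^-5) = 0.1070 rad.

0.107 rad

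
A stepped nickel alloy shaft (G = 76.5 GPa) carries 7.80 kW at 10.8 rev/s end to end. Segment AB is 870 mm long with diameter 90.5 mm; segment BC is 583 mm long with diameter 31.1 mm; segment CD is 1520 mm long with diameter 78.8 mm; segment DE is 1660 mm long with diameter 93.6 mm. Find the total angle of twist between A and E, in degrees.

ω = 2π·10.8 = 67.86 rad/s, so T = P/ω = 7.80×10³ / 67.86 = 114.9 N·m.
J_AB = π(0.0905)⁴/32 = 6.59×10^-6 m⁴; J_BC = π(0.0311)⁴/32 = 9.18×10^-8 m⁴; J_CD = π(0.0788)⁴/32 = 3.79×10^-6 m⁴; J_DE = π(0.0936)⁴/32 = 7.54×10^-6 m⁴.
θ = (T/G)·Σ L_i/J_i = (114.9/76.5×10⁹)·(0.870/6.59×10^-6 + 0.583/9.18×10^-8 + 1.52/3.79×10^-6 + 1.66/7.54×10^-6) = 0.01067 rad.

0.611°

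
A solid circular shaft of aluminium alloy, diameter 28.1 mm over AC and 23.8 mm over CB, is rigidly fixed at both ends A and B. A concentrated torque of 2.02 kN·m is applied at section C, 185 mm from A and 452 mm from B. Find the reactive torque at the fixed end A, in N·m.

1670 N·m

Compatibility: T_A·a/J_AC = T_B·b/J_CB with T_A + T_B = T₀.
J_AC = 6.12×10^-8 m⁴, J_CB = 3.15×10^-8 m⁴, so T_A = T₀·(J_AC/a)/((J_AC/a)+(J_CB/b)) = 1669 N·m, T_B = 351.4 N·m.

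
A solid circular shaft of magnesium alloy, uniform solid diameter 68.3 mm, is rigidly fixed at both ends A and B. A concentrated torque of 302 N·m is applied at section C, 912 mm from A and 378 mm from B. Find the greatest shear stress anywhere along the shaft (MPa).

With uniform GJ and both ends fixed, compatibility θ_AC = θ_CB gives T_A·a = T_B·b, together with T_A + T_B = T₀.
T_A = T₀·b/(a+b) = 302.0·378/1290 = 88.49 N·m; T_B = 213.5 N·m.
τ in each portion: τ_AC = 1.41×10^6 Pa, τ_CB = 3.41×10^6 Pa; maximum is in CB.
τ_max = T_CB·r/J = 213.5·0.0341/2.14×10^-6 = 3.413×10^6 Pa.

3.41 MPa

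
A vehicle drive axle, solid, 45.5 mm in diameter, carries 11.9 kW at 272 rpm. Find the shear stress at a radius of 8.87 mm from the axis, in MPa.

ω = 2π·272/60 = 28.48 rad/s, so T = P/ω = 11.9×10³ / 28.48 = 417.8 N·m.
J = πd⁴/32 = π(0.0455)⁴/32 = 4.208×10^-7 m⁴.
Shear stress varies linearly with radius: τ = T·r/J = 417.8 × 0.00887 / 4.208×10^-7 = 8.807×10^6 Pa.

8.81 MPa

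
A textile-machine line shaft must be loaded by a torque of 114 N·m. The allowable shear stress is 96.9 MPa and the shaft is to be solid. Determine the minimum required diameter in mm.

For a solid shaft τ_max = 16T/(πd³), so d = (16T/(π τ_allow))^(1/3) = (16·114.0/(π·9.69×10^7))^(1/3) = 0.01816 m.

18.2 mm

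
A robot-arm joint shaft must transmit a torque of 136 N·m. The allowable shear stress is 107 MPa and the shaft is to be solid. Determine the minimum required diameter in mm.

For a solid shaft τ_max = 16T/(πd³), so d = (16T/(π τ_allow))^(1/3) = (16·136.0/(π·1.07×10^8))^(1/3) = 0.01864 m.

18.6 mm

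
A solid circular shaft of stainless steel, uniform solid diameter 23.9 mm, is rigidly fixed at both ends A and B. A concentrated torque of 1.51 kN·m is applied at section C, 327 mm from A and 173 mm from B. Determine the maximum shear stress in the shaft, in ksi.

With uniform GJ and both ends fixed, compatibility θ_AC = θ_CB gives T_A·a = T_B·b, together with T_A + T_B = T₀.
T_A = T₀·b/(a+b) = 1510·173/500.0 = 522.5 N·m; T_B = 987.5 N·m.
τ in each portion: τ_AC = 1.95×10^8 Pa, τ_CB = 3.68×10^8 Pa; maximum is in CB.
τ_max = T_CB·r/J = 987.5·0.0119/3.20×10^-8 = 3.684×10^8 Pa.

53.4 ksi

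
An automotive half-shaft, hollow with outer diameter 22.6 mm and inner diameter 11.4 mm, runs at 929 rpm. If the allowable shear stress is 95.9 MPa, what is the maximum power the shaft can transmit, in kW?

J = π(d_o⁴ − d_i⁴)/32 = π(0.0226⁴ − 0.0114⁴)/32 = 2.395×10^-8 m⁴.
T_max = τ_allow·J/r = 9.59×10^7 × 2.395×10^-8 / 0.0113 = 203.3 N·m.
ω = 2π·929/60 = 97.28 rad/s, so P_max = T_max·ω = 1.978×10^4 W.

19.8 kW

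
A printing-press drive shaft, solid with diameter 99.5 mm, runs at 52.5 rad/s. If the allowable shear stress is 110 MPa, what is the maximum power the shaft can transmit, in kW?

1120 kW

J = πd⁴/32 = π(0.0995)⁴/32 = 9.623×10^-6 m⁴.
T_max = τ_allow·J/r = 1.10×10^8 × 9.623×10^-6 / 0.0498 = 21280 N·m.
ω = 52.5 rad/s, so P_max = T_max·ω = 1.117×10^6 W.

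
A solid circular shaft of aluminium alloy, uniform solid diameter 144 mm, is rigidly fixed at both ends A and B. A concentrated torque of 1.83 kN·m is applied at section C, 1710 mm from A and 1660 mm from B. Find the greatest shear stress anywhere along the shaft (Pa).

With uniform GJ and both ends fixed, compatibility θ_AC = θ_CB gives T_A·a = T_B·b, together with T_A + T_B = T₀.
T_A = T₀·b/(a+b) = 1830·1660/3370 = 901.4 N·m; T_B = 928.6 N·m.
τ in each portion: τ_AC = 1.54×10^6 Pa, τ_CB = 1.58×10^6 Pa; maximum is in CB.
τ_max = T_CB·r/J = 928.6·0.0720/4.22×10^-5 = 1.584×10^6 Pa.

1.58e6 Pa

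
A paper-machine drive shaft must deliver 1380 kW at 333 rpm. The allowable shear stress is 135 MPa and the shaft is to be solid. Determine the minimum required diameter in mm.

114 mm

ω = 2π·333/60 = 34.87 rad/s, so T = P/ω = 1380×10³ / 34.87 = 39570 N·m.
For a solid shaft τ_max = 16T/(πd³), so d = (16T/(π τ_allow))^(1/3) = (16·39570/(π·1.35×10^8))^(1/3) = 0.1143 m.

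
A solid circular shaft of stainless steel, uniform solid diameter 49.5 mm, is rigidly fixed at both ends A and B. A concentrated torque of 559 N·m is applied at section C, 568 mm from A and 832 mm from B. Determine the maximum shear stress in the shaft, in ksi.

With uniform GJ and both ends fixed, compatibility θ_AC = θ_CB gives T_A·a = T_B·b, together with T_A + T_B = T₀.
T_A = T₀·b/(a+b) = 559.0·832/1400 = 332.2 N·m; T_B = 226.8 N·m.
τ in each portion: τ_AC = 1.39×10^7 Pa, τ_CB = 9.52×10^6 Pa; maximum is in AC.
τ_max = T_AC·r/J = 332.2·0.0248/5.89×10^-7 = 1.395×10^7 Pa.

2.02 ksi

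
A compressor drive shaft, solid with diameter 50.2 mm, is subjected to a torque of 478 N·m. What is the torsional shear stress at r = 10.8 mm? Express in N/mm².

J = πd⁴/32 = π(0.0502)⁴/32 = 6.235×10^-7 m⁴.
Shear stress varies linearly with radius: τ = T·r/J = 478.0 × 0.0108 / 6.235×10^-7 = 8.280×10^6 Pa.

8.28 N/mm²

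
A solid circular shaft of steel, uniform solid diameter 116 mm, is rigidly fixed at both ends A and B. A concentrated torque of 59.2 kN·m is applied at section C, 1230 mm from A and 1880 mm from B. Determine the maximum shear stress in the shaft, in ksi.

With uniform GJ and both ends fixed, compatibility θ_AC = θ_CB gives T_A·a = T_B·b, together with T_A + T_B = T₀.
T_A = T₀·b/(a+b) = 59200·1880/3110 = 35790 N·m; T_B = 23410 N·m.
τ in each portion: τ_AC = 1.17×10^8 Pa, τ_CB = 7.64×10^7 Pa; maximum is in AC.
τ_max = T_AC·r/J = 35790·0.0580/1.78×10^-5 = 1.168×10^8 Pa.

16.9 ksi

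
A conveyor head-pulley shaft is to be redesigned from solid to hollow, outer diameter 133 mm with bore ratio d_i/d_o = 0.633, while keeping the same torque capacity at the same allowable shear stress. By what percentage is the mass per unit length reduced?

32.7 %

Equal τ_max and T ⇒ the solid shaft needs d_s³ = d_o³(1−k⁴), so d_s = 133·(1−0.633⁴)^(1/3) = 125.5 mm.
Area ratio A_h/A_s = d_o²(1−k²)/d_s² = (1−k²)/(1−k⁴)^(2/3) = 0.6735.
Mass saving = 1 − 0.6735 = 32.7 %.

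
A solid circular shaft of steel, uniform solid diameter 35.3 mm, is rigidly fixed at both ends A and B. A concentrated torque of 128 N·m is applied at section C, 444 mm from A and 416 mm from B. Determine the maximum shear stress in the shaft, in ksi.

1.11 ksi

With uniform GJ and both ends fixed, compatibility θ_AC = θ_CB gives T_A·a = T_B·b, together with T_A + T_B = T₀.
T_A = T₀·b/(a+b) = 128.0·416/860.0 = 61.92 N·m; T_B = 66.08 N·m.
τ in each portion: τ_AC = 7.17×10^6 Pa, τ_CB = 7.65×10^6 Pa; maximum is in CB.
τ_max = T_CB·r/J = 66.08·0.0176/1.52×10^-7 = 7.651×10^6 Pa.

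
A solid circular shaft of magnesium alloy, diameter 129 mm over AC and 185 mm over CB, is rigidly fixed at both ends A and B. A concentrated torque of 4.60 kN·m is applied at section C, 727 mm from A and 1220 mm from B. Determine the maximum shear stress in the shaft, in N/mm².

Compatibility: T_A·a/J_AC = T_B·b/J_CB with T_A + T_B = T₀.
J_AC = 2.72×10^-5 m⁴, J_CB = 1.15×10^-4 m⁴, so T_A = T₀·(J_AC/a)/((J_AC/a)+(J_CB/b)) = 1307 N·m, T_B = 3293 N·m.
τ in each portion: τ_AC = 3.10×10^6 Pa, τ_CB = 2.65×10^6 Pa; maximum is in AC.
τ_max = T_AC·r/J = 1307·0.0645/2.72×10^-5 = 3.100×10^6 Pa.

3.10 N/mm²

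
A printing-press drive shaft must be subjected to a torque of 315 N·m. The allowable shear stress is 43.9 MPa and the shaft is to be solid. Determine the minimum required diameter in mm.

For a solid shaft τ_max = 16T/(πd³), so d = (16T/(π τ_allow))^(1/3) = (16·315.0/(π·4.39×10^7))^(1/3) = 0.03318 m.

33.2 mm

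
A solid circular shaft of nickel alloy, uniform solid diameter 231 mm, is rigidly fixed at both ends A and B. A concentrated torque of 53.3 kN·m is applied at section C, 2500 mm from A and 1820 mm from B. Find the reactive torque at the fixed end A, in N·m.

With uniform GJ and both ends fixed, compatibility θ_AC = θ_CB gives T_A·a = T_B·b, together with T_A + T_B = T₀.
T_A = T₀·b/(a+b) = 53300·1820/4320 = 22460 N·m; T_B = 30840 N·m.

22500 N·m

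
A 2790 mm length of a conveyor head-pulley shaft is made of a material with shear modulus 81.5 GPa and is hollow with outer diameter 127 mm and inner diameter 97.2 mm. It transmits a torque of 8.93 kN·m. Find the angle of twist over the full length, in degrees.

J = π(d_o⁴ − d_i⁴)/32 = π(0.127⁴ − 0.0972⁴)/32 = 1.678×10^-5 m⁴.
θ = T·L/(G·J) = 8930 × 2.79 / (81.5×10⁹ × 1.678×10^-5) = 0.01822 rad.

1.04°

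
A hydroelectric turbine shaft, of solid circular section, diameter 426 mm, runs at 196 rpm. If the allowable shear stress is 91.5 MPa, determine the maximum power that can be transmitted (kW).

J = πd⁴/32 = π(0.426)⁴/32 = 3.233×10^-3 m⁴.
T_max = τ_allow·J/r = 9.15×10^7 × 3.233×10^-3 / 0.213 = 1.389e6 N·m.
ω = 2π·196/60 = 20.53 rad/s, so P_max = T_max·ω = 2.851×10^7 W.

28500 kW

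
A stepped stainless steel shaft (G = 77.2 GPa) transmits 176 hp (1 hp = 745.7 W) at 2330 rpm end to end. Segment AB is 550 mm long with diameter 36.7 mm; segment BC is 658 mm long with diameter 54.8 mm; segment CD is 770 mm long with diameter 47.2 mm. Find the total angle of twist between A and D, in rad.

ω = 2π·2330/60 = 244.0 rad/s, so T = P/ω = 176×745.7 / 244.0 = 537.9 N·m.
J_AB = π(0.0367)⁴/32 = 1.78×10^-7 m⁴; J_BC = π(0.0548)⁴/32 = 8.85×10^-7 m⁴; J_CD = π(0.0472)⁴/32 = 4.87×10^-7 m⁴.
θ = (T/G)·Σ L_i/J_i = (537.9/77.2×10⁹)·(0.550/1.78×10^-7 + 0.658/8.85×10^-7 + 0.770/4.87×10^-7) = 0.03771 rad.

0.0377 rad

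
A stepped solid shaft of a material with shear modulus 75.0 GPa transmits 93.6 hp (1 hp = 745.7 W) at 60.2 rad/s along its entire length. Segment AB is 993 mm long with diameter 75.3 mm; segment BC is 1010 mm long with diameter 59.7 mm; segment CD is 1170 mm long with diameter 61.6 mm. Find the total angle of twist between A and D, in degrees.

1.73°

ω = 60.2 rad/s, so T = P/ω = 93.6×745.7 / 60.20 = 1159 N·m.
J_AB = π(0.0753)⁴/32 = 3.16×10^-6 m⁴; J_BC = π(0.0597)⁴/32 = 1.25×10^-6 m⁴; J_CD = π(0.0616)⁴/32 = 1.41×10^-6 m⁴.
θ = (T/G)·Σ L_i/J_i = (1159/75.0×10⁹)·(0.993/3.16×10^-6 + 1.01/1.25×10^-6 + 1.17/1.41×10^-6) = 0.03018 rad.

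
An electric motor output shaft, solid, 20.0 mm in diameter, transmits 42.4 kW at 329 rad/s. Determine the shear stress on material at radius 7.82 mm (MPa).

64.2 MPa

ω = 329 rad/s, so T = P/ω = 42.4×10³ / 329.0 = 128.9 N·m.
J = πd⁴/32 = π(0.0200)⁴/32 = 1.571×10^-8 m⁴.
Shear stress varies linearly with radius: τ = T·r/J = 128.9 × 0.00782 / 1.571×10^-8 = 6.416×10^7 Pa.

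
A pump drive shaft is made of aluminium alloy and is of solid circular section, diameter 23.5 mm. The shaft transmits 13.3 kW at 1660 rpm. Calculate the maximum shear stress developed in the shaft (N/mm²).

ω = 2π·1660/60 = 173.8 rad/s, so T = P/ω = 13.3×10³ / 173.8 = 76.51 N·m.
J = πd⁴/32 = π(0.0235)⁴/32 = 2.994×10^-8 m⁴.
τ_max = T·r/J = 76.51 × 0.0118 / 2.994×10^-8 = 3.002×10^7 Pa.

30.0 N/mm²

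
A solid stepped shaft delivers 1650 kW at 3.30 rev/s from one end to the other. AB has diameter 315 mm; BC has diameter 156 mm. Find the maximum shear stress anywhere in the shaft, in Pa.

ω = 2π·3.30 = 20.73 rad/s, so T = P/ω = 1650×10³ / 20.73 = 79580 N·m.
Under the same torque, τ_max = 16T/(πd³) is largest where d is smallest — segment BC (d = 156 mm).
τ_max = 16·79580/(π·(0.156)³) = 1.068×10^8 Pa.

1.07e8 Pa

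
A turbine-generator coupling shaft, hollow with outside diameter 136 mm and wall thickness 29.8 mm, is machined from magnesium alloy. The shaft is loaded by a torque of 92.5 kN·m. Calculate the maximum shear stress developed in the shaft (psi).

30200 psi

J = π(d_o⁴ − d_i⁴)/32 = π(0.136⁴ − 0.0764⁴)/32 = 3.024×10^-5 m⁴.
τ_max = T·r/J = 92500 × 0.0680 / 3.024×10^-5 = 2.080×10^8 Pa.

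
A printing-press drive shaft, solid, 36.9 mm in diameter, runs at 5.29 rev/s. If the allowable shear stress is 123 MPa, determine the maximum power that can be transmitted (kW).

40.3 kW

J = πd⁴/32 = π(0.0369)⁴/32 = 1.820×10^-7 m⁴.
T_max = τ_allow·J/r = 1.23×10^8 × 1.820×10^-7 / 0.0184 = 1213 N·m.
ω = 2π·5.29 = 33.24 rad/s, so P_max = T_max·ω = 4.033×10^4 W.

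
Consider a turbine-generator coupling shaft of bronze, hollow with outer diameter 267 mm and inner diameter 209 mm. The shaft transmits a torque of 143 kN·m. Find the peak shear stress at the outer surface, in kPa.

J = π(d_o⁴ − d_i⁴)/32 = π(0.267⁴ − 0.209⁴)/32 = 3.116×10^-4 m⁴.
τ_max = T·r/J = 143000 × 0.134 / 3.116×10^-4 = 6.126×10^7 Pa.

61300 kPa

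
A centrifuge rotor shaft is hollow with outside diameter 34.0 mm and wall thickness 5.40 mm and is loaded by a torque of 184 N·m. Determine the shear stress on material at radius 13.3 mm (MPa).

J = π(d_o⁴ − d_i⁴)/32 = π(0.0340⁴ − 0.0232⁴)/32 = 1.028×10^-7 m⁴.
Shear stress varies linearly with radius: τ = T·r/J = 184.0 × 0.0133 / 1.028×10^-7 = 2.382×10^7 Pa.

23.8 MPa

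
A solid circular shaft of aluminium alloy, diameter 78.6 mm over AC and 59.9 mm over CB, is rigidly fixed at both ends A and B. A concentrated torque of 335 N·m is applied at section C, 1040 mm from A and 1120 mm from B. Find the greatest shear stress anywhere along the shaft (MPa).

Compatibility: T_A·a/J_AC = T_B·b/J_CB with T_A + T_B = T₀.
J_AC = 3.75×10^-6 m⁴, J_CB = 1.26×10^-6 m⁴, so T_A = T₀·(J_AC/a)/((J_AC/a)+(J_CB/b)) = 255.1 N·m, T_B = 79.90 N·m.
τ in each portion: τ_AC = 2.68×10^6 Pa, τ_CB = 1.89×10^6 Pa; maximum is in AC.
τ_max = T_AC·r/J = 255.1·0.0393/3.75×10^-6 = 2.676×10^6 Pa.

2.68 MPa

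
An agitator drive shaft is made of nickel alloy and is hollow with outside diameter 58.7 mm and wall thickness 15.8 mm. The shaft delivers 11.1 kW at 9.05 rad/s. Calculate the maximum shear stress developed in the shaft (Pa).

ω = 9.05 rad/s, so T = P/ω = 11.1×10³ / 9.050 = 1227 N·m.
J = π(d_o⁴ − d_i⁴)/32 = π(0.0587⁴ − 0.0271⁴)/32 = 1.113×10^-6 m⁴.
τ_max = T·r/J = 1227 × 0.0294 / 1.113×10^-6 = 3.235×10^7 Pa.

3.24e7 Pa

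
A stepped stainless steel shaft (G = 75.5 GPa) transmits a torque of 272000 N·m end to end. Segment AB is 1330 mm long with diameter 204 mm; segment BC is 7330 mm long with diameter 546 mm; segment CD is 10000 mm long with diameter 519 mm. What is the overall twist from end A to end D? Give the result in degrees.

J_AB = π(0.204)⁴/32 = 1.70×10^-4 m⁴; J_BC = π(0.546)⁴/32 = 8.73×10^-3 m⁴; J_CD = π(0.519)⁴/32 = 7.12×10^-3 m⁴.
θ = (T/G)·Σ L_i/J_i = (272000/75.5×10⁹)·(1.33/1.70×10^-4 + 7.33/8.73×10^-3 + 10.0/7.12×10^-3) = 0.03627 rad.

2.08°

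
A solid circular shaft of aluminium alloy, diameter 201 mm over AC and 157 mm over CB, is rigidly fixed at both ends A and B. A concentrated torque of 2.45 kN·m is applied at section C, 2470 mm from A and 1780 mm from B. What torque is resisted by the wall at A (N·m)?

1620 N·m

Compatibility: T_A·a/J_AC = T_B·b/J_CB with T_A + T_B = T₀.
J_AC = 1.60×10^-4 m⁴, J_CB = 5.96×10^-5 m⁴, so T_A = T₀·(J_AC/a)/((J_AC/a)+(J_CB/b)) = 1616 N·m, T_B = 834.5 N·m.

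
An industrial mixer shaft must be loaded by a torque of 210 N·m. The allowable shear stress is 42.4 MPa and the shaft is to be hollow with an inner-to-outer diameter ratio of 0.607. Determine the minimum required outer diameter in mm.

30.8 mm

For a hollow shaft with d_i/d_o = 0.607: τ_max = 16T/(π d_o³ (1−k⁴)), so d_o = [16T/(π τ_allow (1−k⁴))]^(1/3) = [16·210.0/(π·4.24×10^7·0.8642)]^(1/3) = 0.03079 m.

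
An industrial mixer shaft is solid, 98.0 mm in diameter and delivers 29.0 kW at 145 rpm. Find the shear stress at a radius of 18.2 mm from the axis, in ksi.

ω = 2π·145/60 = 15.18 rad/s, so T = P/ω = 29.0×10³ / 15.18 = 1910 N·m.
J = πd⁴/32 = π(0.0980)⁴/32 = 9.055×10^-6 m⁴.
Shear stress varies linearly with radius: τ = T·r/J = 1910 × 0.0182 / 9.055×10^-6 = 3.839×10^6 Pa.

0.557 ksi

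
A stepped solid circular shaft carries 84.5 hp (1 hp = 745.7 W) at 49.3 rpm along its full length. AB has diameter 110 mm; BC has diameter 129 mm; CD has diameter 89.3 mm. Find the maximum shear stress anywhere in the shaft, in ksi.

12.7 ksi

ω = 2π·49.3/60 = 5.163 rad/s, so T = P/ω = 84.5×745.7 / 5.163 = 12210 N·m.
Under the same torque, τ_max = 16T/(πd³) is largest where d is smallest — segment CD (d = 89.3 mm).
τ_max = 16·12210/(π·(0.0893)³) = 8.729×10^7 Pa.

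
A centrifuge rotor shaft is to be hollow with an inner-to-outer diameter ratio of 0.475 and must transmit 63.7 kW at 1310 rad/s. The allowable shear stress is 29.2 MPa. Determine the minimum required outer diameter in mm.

20.8 mm

ω = 1310 rad/s, so T = P/ω = 63.7×10³ / 1310 = 48.63 N·m.
For a hollow shaft with d_i/d_o = 0.475: τ_max = 16T/(π d_o³ (1−k⁴)), so d_o = [16T/(π τ_allow (1−k⁴))]^(1/3) = [16·48.63/(π·2.92×10^7·0.9491)]^(1/3) = 0.02075 m.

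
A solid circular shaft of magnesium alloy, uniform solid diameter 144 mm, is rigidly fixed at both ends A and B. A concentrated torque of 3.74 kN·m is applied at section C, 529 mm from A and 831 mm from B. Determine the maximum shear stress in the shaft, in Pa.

With uniform GJ and both ends fixed, compatibility θ_AC = θ_CB gives T_A·a = T_B·b, together with T_A + T_B = T₀.
T_A = T₀·b/(a+b) = 3740·831/1360 = 2285 N·m; T_B = 1455 N·m.
τ in each portion: τ_AC = 3.90×10^6 Pa, τ_CB = 2.48×10^6 Pa; maximum is in AC.
τ_max = T_AC·r/J = 2285·0.0720/4.22×10^-5 = 3.898×10^6 Pa.

3.90e6 Pa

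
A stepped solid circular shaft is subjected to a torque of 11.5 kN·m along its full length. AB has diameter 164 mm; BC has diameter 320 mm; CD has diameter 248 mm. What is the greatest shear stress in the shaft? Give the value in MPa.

Under the same torque, τ_max = 16T/(πd³) is largest where d is smallest — segment AB (d = 164 mm).
τ_max = 16·11500/(π·(0.164)³) = 1.328×10^7 Pa.

13.3 MPa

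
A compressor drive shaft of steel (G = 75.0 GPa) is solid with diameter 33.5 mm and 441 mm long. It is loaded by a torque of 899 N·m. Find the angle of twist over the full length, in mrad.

42.8 mrad

J = πd⁴/32 = π(0.0335)⁴/32 = 1.236×10^-7 m⁴.
θ = T·L/(G·J) = 899.0 × 0.441 / (75.0×10⁹ × 1.236×10^-7) = 0.04275 rad.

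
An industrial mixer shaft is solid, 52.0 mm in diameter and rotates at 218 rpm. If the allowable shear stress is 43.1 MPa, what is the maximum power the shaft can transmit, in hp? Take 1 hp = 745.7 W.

36.4 hp

J = πd⁴/32 = π(0.0520)⁴/32 = 7.178×10^-7 m⁴.
T_max = τ_allow·J/r = 4.31×10^7 × 7.178×10^-7 / 0.0260 = 1190 N·m.
ω = 2π·218/60 = 22.83 rad/s, so P_max = T_max·ω = 2.716×10^4 W.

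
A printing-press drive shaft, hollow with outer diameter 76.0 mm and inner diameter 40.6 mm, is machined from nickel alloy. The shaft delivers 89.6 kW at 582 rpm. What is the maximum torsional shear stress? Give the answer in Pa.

ω = 2π·582/60 = 60.95 rad/s, so T = P/ω = 89.6×10³ / 60.95 = 1470 N·m.
J = π(d_o⁴ − d_i⁴)/32 = π(0.0760⁴ − 0.0406⁴)/32 = 3.009×10^-6 m⁴.
τ_max = T·r/J = 1470 × 0.0380 / 3.009×10^-6 = 1.857×10^7 Pa.

1.86e7 Pa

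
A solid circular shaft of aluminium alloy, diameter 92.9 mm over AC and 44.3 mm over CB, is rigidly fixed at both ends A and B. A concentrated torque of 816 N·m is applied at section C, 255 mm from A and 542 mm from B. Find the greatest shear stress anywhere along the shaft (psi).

734 psi

Compatibility: T_A·a/J_AC = T_B·b/J_CB with T_A + T_B = T₀.
J_AC = 7.31×10^-6 m⁴, J_CB = 3.78×10^-7 m⁴, so T_A = T₀·(J_AC/a)/((J_AC/a)+(J_CB/b)) = 796.6 N·m, T_B = 19.38 N·m.
τ in each portion: τ_AC = 5.06×10^6 Pa, τ_CB = 1.14×10^6 Pa; maximum is in AC.
τ_max = T_AC·r/J = 796.6·0.0465/7.31×10^-6 = 5.060×10^6 Pa.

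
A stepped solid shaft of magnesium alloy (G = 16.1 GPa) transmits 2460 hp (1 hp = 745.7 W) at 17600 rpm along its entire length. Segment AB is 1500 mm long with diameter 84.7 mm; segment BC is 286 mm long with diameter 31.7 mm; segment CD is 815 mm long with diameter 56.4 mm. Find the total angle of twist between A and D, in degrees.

ω = 2π·17600/60 = 1843 rad/s, so T = P/ω = 2460×745.7 / 1843 = 995.3 N·m.
J_AB = π(0.0847)⁴/32 = 5.05×10^-6 m⁴; J_BC = π(0.0317)⁴/32 = 9.91×10^-8 m⁴; J_CD = π(0.0564)⁴/32 = 9.93×10^-7 m⁴.
θ = (T/G)·Σ L_i/J_i = (995.3/16.1×10⁹)·(1.50/5.05×10^-6 + 0.286/9.91×10^-8 + 0.815/9.93×10^-7) = 0.2474 rad.

14.2°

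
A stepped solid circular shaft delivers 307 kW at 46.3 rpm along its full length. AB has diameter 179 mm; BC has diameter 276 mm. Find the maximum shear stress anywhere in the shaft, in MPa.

ω = 2π·46.3/60 = 4.849 rad/s, so T = P/ω = 307×10³ / 4.849 = 63320 N·m.
Under the same torque, τ_max = 16T/(πd³) is largest where d is smallest — segment AB (d = 179 mm).
τ_max = 16·63320/(π·(0.179)³) = 5.623×10^7 Pa.

56.2 MPa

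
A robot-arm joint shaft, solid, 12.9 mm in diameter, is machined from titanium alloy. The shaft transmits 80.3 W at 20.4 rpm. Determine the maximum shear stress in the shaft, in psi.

12900 psi

ω = 2π·20.4/60 = 2.136 rad/s, so T = P/ω = 80.3 / 2.136 = 37.59 N·m.
J = πd⁴/32 = π(0.0129)⁴/32 = 2.719×10^-9 m⁴.
τ_max = T·r/J = 37.59 × 0.00645 / 2.719×10^-9 = 8.918×10^7 Pa.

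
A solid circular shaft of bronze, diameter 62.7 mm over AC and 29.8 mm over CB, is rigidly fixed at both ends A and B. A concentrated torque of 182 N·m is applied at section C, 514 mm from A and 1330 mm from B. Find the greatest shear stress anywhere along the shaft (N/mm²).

3.69 N/mm²

Compatibility: T_A·a/J_AC = T_B·b/J_CB with T_A + T_B = T₀.
J_AC = 1.52×10^-6 m⁴, J_CB = 7.74×10^-8 m⁴, so T_A = T₀·(J_AC/a)/((J_AC/a)+(J_CB/b)) = 178.5 N·m, T_B = 3.520 N·m.
τ in each portion: τ_AC = 3.69×10^6 Pa, τ_CB = 6.77×10^5 Pa; maximum is in AC.
τ_max = T_AC·r/J = 178.5·0.0314/1.52×10^-6 = 3.688×10^6 Pa.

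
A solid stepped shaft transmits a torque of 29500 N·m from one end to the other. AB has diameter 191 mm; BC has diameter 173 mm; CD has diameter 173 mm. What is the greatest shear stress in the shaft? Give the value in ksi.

Under the same torque, τ_max = 16T/(πd³) is largest where d is smallest — segment BC (d = 173 mm).
τ_max = 16·29500/(π·(0.173)³) = 2.902×10^7 Pa.

4.21 ksi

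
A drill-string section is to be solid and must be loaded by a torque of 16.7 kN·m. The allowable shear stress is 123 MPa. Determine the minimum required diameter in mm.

88.4 mm

For a solid shaft τ_max = 16T/(πd³), so d = (16T/(π τ_allow))^(1/3) = (16·16700/(π·1.23×10^8))^(1/3) = 0.08843 m.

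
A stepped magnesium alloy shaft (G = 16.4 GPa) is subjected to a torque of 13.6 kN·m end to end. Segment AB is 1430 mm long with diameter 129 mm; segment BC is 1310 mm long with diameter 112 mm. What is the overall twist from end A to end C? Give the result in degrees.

6.53°

J_AB = π(0.129)⁴/32 = 2.72×10^-5 m⁴; J_BC = π(0.112)⁴/32 = 1.54×10^-5 m⁴.
θ = (T/G)·Σ L_i/J_i = (13600/16.4×10⁹)·(1.43/2.72×10^-5 + 1.31/1.54×10^-5) = 0.1139 rad.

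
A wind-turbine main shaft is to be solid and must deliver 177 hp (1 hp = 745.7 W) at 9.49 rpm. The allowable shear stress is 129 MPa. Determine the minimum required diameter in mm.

ω = 2π·9.49/60 = 0.9938 rad/s, so T = P/ω = 177×745.7 / 0.9938 = 132800 N·m.
For a solid shaft τ_max = 16T/(πd³), so d = (16T/(π τ_allow))^(1/3) = (16·132800/(π·1.29×10^8))^(1/3) = 0.1737 m.

174 mm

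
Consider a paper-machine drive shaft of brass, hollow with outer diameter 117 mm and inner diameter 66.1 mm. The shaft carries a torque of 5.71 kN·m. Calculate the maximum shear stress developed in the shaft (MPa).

20.2 MPa

J = π(d_o⁴ − d_i⁴)/32 = π(0.117⁴ − 0.0661⁴)/32 = 1.652×10^-5 m⁴.
τ_max = T·r/J = 5710 × 0.0585 / 1.652×10^-5 = 2.022×10^7 Pa.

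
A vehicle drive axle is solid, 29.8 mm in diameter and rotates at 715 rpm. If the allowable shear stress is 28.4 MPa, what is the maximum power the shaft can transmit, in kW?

J = πd⁴/32 = π(0.0298)⁴/32 = 7.742×10^-8 m⁴.
T_max = τ_allow·J/r = 2.84×10^7 × 7.742×10^-8 / 0.0149 = 147.6 N·m.
ω = 2π·715/60 = 74.87 rad/s, so P_max = T_max·ω = 1.105×10^4 W.

11.0 kW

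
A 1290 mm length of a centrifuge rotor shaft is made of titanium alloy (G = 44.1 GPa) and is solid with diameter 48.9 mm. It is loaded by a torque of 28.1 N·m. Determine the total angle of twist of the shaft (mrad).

J = πd⁴/32 = π(0.0489)⁴/32 = 5.614×10^-7 m⁴.
θ = T·L/(G·J) = 28.10 × 1.29 / (44.1×10⁹ × 5.614×10^-7) = 1.464×10^-3 rad.

1.46 mrad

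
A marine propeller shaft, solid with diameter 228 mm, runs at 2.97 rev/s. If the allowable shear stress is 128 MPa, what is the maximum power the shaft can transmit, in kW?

5560 kW

J = πd⁴/32 = π(0.228)⁴/32 = 2.653×10^-4 m⁴.
T_max = τ_allow·J/r = 1.28×10^8 × 2.653×10^-4 / 0.114 = 297900 N·m.
ω = 2π·2.97 = 18.66 rad/s, so P_max = T_max·ω = 5.559×10^6 W.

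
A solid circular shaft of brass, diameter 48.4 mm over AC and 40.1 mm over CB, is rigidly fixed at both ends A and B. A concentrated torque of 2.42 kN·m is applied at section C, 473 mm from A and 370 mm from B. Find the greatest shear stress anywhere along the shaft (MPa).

71.9 MPa

Compatibility: T_A·a/J_AC = T_B·b/J_CB with T_A + T_B = T₀.
J_AC = 5.39×10^-7 m⁴, J_CB = 2.54×10^-7 m⁴, so T_A = T₀·(J_AC/a)/((J_AC/a)+(J_CB/b)) = 1510 N·m, T_B = 909.7 N·m.
τ in each portion: τ_AC = 6.78×10^7 Pa, τ_CB = 7.19×10^7 Pa; maximum is in CB.
τ_max = T_CB·r/J = 909.7·0.0201/2.54×10^-7 = 7.185×10^7 Pa.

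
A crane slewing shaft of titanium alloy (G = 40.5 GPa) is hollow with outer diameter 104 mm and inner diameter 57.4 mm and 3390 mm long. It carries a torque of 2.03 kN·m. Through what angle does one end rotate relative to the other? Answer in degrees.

0.934°

J = π(d_o⁴ − d_i⁴)/32 = π(0.104⁴ − 0.0574⁴)/32 = 1.042×10^-5 m⁴.
θ = T·L/(G·J) = 2030 × 3.39 / (40.5×10⁹ × 1.042×10^-5) = 0.01631 rad.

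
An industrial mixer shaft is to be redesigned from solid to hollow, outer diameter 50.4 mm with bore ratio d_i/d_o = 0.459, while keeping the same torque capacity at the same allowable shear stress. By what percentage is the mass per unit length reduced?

18.6 %

Equal τ_max and T ⇒ the solid shaft needs d_s³ = d_o³(1−k⁴), so d_s = 50.4·(1−0.459⁴)^(1/3) = 49.64 mm.
Area ratio A_h/A_s = d_o²(1−k²)/d_s² = (1−k²)/(1−k⁴)^(2/3) = 0.8136.
Mass saving = 1 − 0.8136 = 18.6 %.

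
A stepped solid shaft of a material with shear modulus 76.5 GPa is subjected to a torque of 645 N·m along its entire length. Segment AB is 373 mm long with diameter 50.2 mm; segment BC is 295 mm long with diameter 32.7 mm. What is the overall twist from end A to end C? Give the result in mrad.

27.2 mrad

J_AB = π(0.0502)⁴/32 = 6.23×10^-7 m⁴; J_BC = π(0.0327)⁴/32 = 1.12×10^-7 m⁴.
θ = (T/G)·Σ L_i/J_i = (645.0/76.5×10⁹)·(0.373/6.23×10^-7 + 0.295/1.12×10^-7) = 0.02720 rad.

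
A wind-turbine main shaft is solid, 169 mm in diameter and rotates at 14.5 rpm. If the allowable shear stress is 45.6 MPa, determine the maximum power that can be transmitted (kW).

65.6 kW

J = πd⁴/32 = π(0.169)⁴/32 = 8.008×10^-5 m⁴.
T_max = τ_allow·J/r = 4.56×10^7 × 8.008×10^-5 / 0.0845 = 43220 N·m.
ω = 2π·14.5/60 = 1.518 rad/s, so P_max = T_max·ω = 6.562×10^4 W.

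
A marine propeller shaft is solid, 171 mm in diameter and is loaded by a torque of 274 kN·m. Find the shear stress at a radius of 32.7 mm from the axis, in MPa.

J = πd⁴/32 = π(0.171)⁴/32 = 8.394×10^-5 m⁴.
Shear stress varies linearly with radius: τ = T·r/J = 274000 × 0.0327 / 8.394×10^-5 = 1.067×10^8 Pa.

107 MPa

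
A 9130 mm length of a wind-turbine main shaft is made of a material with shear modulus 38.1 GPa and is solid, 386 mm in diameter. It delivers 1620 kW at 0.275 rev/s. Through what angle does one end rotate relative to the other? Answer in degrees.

5.91°

ω = 2π·0.275 = 1.728 rad/s, so T = P/ω = 1620×10³ / 1.728 = 937600 N·m.
J = πd⁴/32 = π(0.386)⁴/32 = 2.179×10^-3 m⁴.
θ = T·L/(G·J) = 937600 × 9.13 / (38.1×10⁹ × 2.179×10^-3) = 0.1031 rad.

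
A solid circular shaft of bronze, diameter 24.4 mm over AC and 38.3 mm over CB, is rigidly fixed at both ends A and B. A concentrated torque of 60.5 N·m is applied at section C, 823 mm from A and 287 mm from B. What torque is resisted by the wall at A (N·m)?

3.29 N·m

Compatibility: T_A·a/J_AC = T_B·b/J_CB with T_A + T_B = T₀.
J_AC = 3.48×10^-8 m⁴, J_CB = 2.11×10^-7 m⁴, so T_A = T₀·(J_AC/a)/((J_AC/a)+(J_CB/b)) = 3.287 N·m, T_B = 57.21 N·m.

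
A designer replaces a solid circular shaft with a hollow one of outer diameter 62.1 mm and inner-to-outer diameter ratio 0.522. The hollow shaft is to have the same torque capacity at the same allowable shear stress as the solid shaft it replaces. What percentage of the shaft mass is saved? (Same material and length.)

23.4 %

Equal τ_max and T ⇒ the solid shaft needs d_s³ = d_o³(1−k⁴), so d_s = 62.1·(1−0.522⁴)^(1/3) = 60.52 mm.
Area ratio A_h/A_s = d_o²(1−k²)/d_s² = (1−k²)/(1−k⁴)^(2/3) = 0.7659.
Mass saving = 1 − 0.7659 = 23.4 %.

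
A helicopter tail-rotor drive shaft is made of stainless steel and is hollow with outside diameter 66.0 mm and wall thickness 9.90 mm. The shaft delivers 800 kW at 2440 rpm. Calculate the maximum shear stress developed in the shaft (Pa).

ω = 2π·2440/60 = 255.5 rad/s, so T = P/ω = 800×10³ / 255.5 = 3131 N·m.
J = π(d_o⁴ − d_i⁴)/32 = π(0.0660⁴ − 0.0462⁴)/32 = 1.416×10^-6 m⁴.
τ_max = T·r/J = 3131 × 0.0330 / 1.416×10^-6 = 7.299×10^7 Pa.

7.30e7 Pa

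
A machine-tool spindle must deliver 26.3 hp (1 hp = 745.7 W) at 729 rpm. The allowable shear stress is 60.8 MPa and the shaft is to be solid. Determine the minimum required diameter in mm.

ω = 2π·729/60 = 76.34 rad/s, so T = P/ω = 26.3×745.7 / 76.34 = 256.9 N·m.
For a solid shaft τ_max = 16T/(πd³), so d = (16T/(π τ_allow))^(1/3) = (16·256.9/(π·6.08×10^7))^(1/3) = 0.02781 m.

27.8 mm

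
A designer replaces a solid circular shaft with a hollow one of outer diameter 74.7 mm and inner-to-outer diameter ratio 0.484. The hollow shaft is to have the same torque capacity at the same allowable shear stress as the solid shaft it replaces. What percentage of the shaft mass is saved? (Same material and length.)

Equal τ_max and T ⇒ the solid shaft needs d_s³ = d_o³(1−k⁴), so d_s = 74.7·(1−0.484⁴)^(1/3) = 73.31 mm.
Area ratio A_h/A_s = d_o²(1−k²)/d_s² = (1−k²)/(1−k⁴)^(2/3) = 0.7951.
Mass saving = 1 − 0.7951 = 20.5 %.

20.5 %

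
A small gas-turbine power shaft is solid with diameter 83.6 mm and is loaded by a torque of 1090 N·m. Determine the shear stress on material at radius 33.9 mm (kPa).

7710 kPa

J = πd⁴/32 = π(0.0836)⁴/32 = 4.795×10^-6 m⁴.
Shear stress varies linearly with radius: τ = T·r/J = 1090 × 0.0339 / 4.795×10^-6 = 7.706×10^6 Pa.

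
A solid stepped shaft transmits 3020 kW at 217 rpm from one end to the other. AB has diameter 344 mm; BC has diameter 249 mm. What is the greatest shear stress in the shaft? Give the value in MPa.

ω = 2π·217/60 = 22.72 rad/s, so T = P/ω = 3020×10³ / 22.72 = 132900 N·m.
Under the same torque, τ_max = 16T/(πd³) is largest where d is smallest — segment BC (d = 249 mm).
τ_max = 16·132900/(π·(0.249)³) = 4.384×10^7 Pa.

43.8 MPa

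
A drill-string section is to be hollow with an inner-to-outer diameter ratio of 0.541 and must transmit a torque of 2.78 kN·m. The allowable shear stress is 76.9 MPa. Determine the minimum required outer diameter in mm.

For a hollow shaft with d_i/d_o = 0.541: τ_max = 16T/(π d_o³ (1−k⁴)), so d_o = [16T/(π τ_allow (1−k⁴))]^(1/3) = [16·2780/(π·7.69×10^7·0.9143)]^(1/3) = 0.05861 m.

58.6 mm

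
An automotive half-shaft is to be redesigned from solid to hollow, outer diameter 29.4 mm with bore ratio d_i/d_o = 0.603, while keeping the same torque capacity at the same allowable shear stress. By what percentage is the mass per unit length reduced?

30.1 %

Equal τ_max and T ⇒ the solid shaft needs d_s³ = d_o³(1−k⁴), so d_s = 29.4·(1−0.603⁴)^(1/3) = 28.04 mm.
Area ratio A_h/A_s = d_o²(1−k²)/d_s² = (1−k²)/(1−k⁴)^(2/3) = 0.6995.
Mass saving = 1 − 0.6995 = 30.1 %.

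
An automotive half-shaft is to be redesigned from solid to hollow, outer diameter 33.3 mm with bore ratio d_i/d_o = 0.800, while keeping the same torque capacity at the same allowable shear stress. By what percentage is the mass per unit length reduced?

Equal τ_max and T ⇒ the solid shaft needs d_s³ = d_o³(1−k⁴), so d_s = 33.3·(1−0.800⁴)^(1/3) = 27.94 mm.
Area ratio A_h/A_s = d_o²(1−k²)/d_s² = (1−k²)/(1−k⁴)^(2/3) = 0.5115.
Mass saving = 1 − 0.5115 = 48.8 %.

48.8 %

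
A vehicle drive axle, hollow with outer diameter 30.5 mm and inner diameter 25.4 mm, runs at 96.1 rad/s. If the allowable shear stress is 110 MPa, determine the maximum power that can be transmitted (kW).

30.6 kW

J = π(d_o⁴ − d_i⁴)/32 = π(0.0305⁴ − 0.0254⁴)/32 = 4.409×10^-8 m⁴.
T_max = τ_allow·J/r = 1.10×10^8 × 4.409×10^-8 / 0.0152 = 318.1 N·m.
ω = 96.1 rad/s, so P_max = T_max·ω = 3.056×10^4 W.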